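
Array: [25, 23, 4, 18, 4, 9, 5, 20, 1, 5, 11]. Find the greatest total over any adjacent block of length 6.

83

[25, 23, 4, 18, 4, 9] → sum 83
[23, 4, 18, 4, 9, 5] → sum 63
[4, 18, 4, 9, 5, 20] → sum 60
[18, 4, 9, 5, 20, 1] → sum 57
[4, 9, 5, 20, 1, 5] → sum 44
[9, 5, 20, 1, 5, 11] → sum 51
Greatest of these is 83.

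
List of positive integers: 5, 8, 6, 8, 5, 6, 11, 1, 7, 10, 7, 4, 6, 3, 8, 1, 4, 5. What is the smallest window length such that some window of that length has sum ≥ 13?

add 5: running sum 5 < 13
add 8: shortest ending here [5, 8] sum 13, len 2
add 6: shortest ending here [8, 6] sum 14, len 2
add 8: shortest ending here [6, 8] sum 14, len 2
add 5: shortest ending here [8, 5] sum 13, len 2
add 6: shortest ending here [8, 5, 6] sum 19, len 3
add 11: shortest ending here [6, 11] sum 17, len 2
add 1: shortest ending here [6, 11, 1] sum 18, len 3
add 7: shortest ending here [11, 1, 7] sum 19, len 3
add 10: shortest ending here [7, 10] sum 17, len 2
add 7: shortest ending here [10, 7] sum 17, len 2
add 4: shortest ending here [10, 7, 4] sum 21, len 3
add 6: shortest ending here [7, 4, 6] sum 17, len 3
add 3: shortest ending here [4, 6, 3] sum 13, len 3
add 8: shortest ending here [6, 3, 8] sum 17, len 3
add 1: shortest ending here [6, 3, 8, 1] sum 18, len 4
add 4: shortest ending here [8, 1, 4] sum 13, len 3
add 5: shortest ending here [8, 1, 4, 5] sum 18, len 4
Shortest qualifying length: 2.

2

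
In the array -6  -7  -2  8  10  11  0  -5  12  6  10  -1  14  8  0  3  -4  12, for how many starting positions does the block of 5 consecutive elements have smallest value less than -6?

2

(-6, -7, -2, 8, 10) → min -7  < -6 ✓
(-7, -2, 8, 10, 11) → min -7  < -6 ✓
(-2, 8, 10, 11, 0) → min -2
(8, 10, 11, 0, -5) → min -5
(10, 11, 0, -5, 12) → min -5
(11, 0, -5, 12, 6) → min -5
(0, -5, 12, 6, 10) → min -5
(-5, 12, 6, 10, -1) → min -5
(12, 6, 10, -1, 14) → min -1
(6, 10, -1, 14, 8) → min -1
(10, -1, 14, 8, 0) → min -1
(-1, 14, 8, 0, 3) → min -1
(14, 8, 0, 3, -4) → min -4
(8, 0, 3, -4, 12) → min -4
2 windows satisfy the condition.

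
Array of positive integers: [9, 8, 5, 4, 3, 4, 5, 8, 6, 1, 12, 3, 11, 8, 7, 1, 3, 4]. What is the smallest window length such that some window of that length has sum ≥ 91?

15

add 9: running sum 9 < 91
add 8: running sum 17 < 91
add 5: running sum 22 < 91
add 4: running sum 26 < 91
add 3: running sum 29 < 91
add 4: running sum 33 < 91
add 5: running sum 38 < 91
add 8: running sum 46 < 91
add 6: running sum 52 < 91
add 1: running sum 53 < 91
add 12: running sum 65 < 91
add 3: running sum 68 < 91
add 11: running sum 79 < 91
add 8: running sum 87 < 91
end 14: [9, 8, 5, 4, 3, 4, 5, 8, 6, 1, 12, 3, 11, 8, 7] sum 94, len 15
end 15: [9, 8, 5, 4, 3, 4, 5, 8, 6, 1, 12, 3, 11, 8, 7, 1] sum 95, len 16
end 16: [9, 8, 5, 4, 3, 4, 5, 8, 6, 1, 12, 3, 11, 8, 7, 1, 3] sum 98, len 17
end 17: [8, 5, 4, 3, 4, 5, 8, 6, 1, 12, 3, 11, 8, 7, 1, 3, 4] sum 93, len 17
Shortest qualifying length: 15.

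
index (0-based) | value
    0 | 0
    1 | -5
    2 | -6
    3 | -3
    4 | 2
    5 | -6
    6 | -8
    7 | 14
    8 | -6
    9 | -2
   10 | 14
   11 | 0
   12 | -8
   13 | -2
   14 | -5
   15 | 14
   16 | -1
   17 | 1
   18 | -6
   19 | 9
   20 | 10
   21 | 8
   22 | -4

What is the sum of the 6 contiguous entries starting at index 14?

Elements at indices 14..19: -5, 14, -1, 1, -6, 9
sum(-5, 14, -1, 1, -6, 9) = 12

12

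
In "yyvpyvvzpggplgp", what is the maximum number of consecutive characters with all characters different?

add y: [y] len 1
add y (repeat y, move left end past it): [y] len 1
add v: [y, v] len 2
add p: [y, v, p] len 3
add y (repeat y, move left end past it): [v, p, y] len 3
add v (repeat v, move left end past it): [p, y, v] len 3
add v (repeat v, move left end past it): [v] len 1
add z: [v, z] len 2
add p: [v, z, p] len 3
add g: [v, z, p, g] len 4
add g (repeat g, move left end past it): [g] len 1
add p: [g, p] len 2
add l: [g, p, l] len 3
add g (repeat g, move left end past it): [p, l, g] len 3
add p (repeat p, move left end past it): [l, g, p] len 3
Longest all-distinct length: 4.

4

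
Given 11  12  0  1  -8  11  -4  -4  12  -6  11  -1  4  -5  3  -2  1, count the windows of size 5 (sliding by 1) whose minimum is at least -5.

3

11 12 0 1 -8 → min -8
12 0 1 -8 11 → min -8
0 1 -8 11 -4 → min -8
1 -8 11 -4 -4 → min -8
-8 11 -4 -4 12 → min -8
11 -4 -4 12 -6 → min -6
-4 -4 12 -6 11 → min -6
-4 12 -6 11 -1 → min -6
12 -6 11 -1 4 → min -6
-6 11 -1 4 -5 → min -6
11 -1 4 -5 3 → min -5  ≥ -5 ✓
-1 4 -5 3 -2 → min -5  ≥ -5 ✓
4 -5 3 -2 1 → min -5  ≥ -5 ✓
3 windows satisfy the condition.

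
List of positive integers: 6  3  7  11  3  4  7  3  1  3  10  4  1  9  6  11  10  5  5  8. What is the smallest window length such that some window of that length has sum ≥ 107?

add 6: running sum 6 < 107
add 3: running sum 9 < 107
add 7: running sum 16 < 107
add 11: running sum 27 < 107
add 3: running sum 30 < 107
add 4: running sum 34 < 107
add 7: running sum 41 < 107
add 3: running sum 44 < 107
add 1: running sum 45 < 107
add 3: running sum 48 < 107
add 10: running sum 58 < 107
add 4: running sum 62 < 107
add 1: running sum 63 < 107
add 9: running sum 72 < 107
add 6: running sum 78 < 107
add 11: running sum 89 < 107
add 10: running sum 99 < 107
add 5: running sum 104 < 107
end 18: [6, 3, 7, 11, 3, 4, 7, 3, 1, 3, 10, 4, 1, 9, 6, 11, 10, 5, 5] sum 109, len 19
end 19: [7, 11, 3, 4, 7, 3, 1, 3, 10, 4, 1, 9, 6, 11, 10, 5, 5, 8] sum 108, len 18
Shortest qualifying length: 18.

18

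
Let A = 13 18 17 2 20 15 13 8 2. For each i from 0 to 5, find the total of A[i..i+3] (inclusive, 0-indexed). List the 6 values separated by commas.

(13, 18, 17, 2) → sum 50
(18, 17, 2, 20) → sum 57
(17, 2, 20, 15) → sum 54
(2, 20, 15, 13) → sum 50
(20, 15, 13, 8) → sum 56
(15, 13, 8, 2) → sum 38

50, 57, 54, 50, 56, 38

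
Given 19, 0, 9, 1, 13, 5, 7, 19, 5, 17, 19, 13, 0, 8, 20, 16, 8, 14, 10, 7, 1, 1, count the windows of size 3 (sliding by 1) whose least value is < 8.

19 0 9 → min 0  < 8 ✓
0 9 1 → min 0  < 8 ✓
9 1 13 → min 1  < 8 ✓
1 13 5 → min 1  < 8 ✓
13 5 7 → min 5  < 8 ✓
5 7 19 → min 5  < 8 ✓
7 19 5 → min 5  < 8 ✓
19 5 17 → min 5  < 8 ✓
5 17 19 → min 5  < 8 ✓
17 19 13 → min 13
19 13 0 → min 0  < 8 ✓
13 0 8 → min 0  < 8 ✓
0 8 20 → min 0  < 8 ✓
8 20 16 → min 8
20 16 8 → min 8
16 8 14 → min 8
8 14 10 → min 8
14 10 7 → min 7  < 8 ✓
10 7 1 → min 1  < 8 ✓
7 1 1 → min 1  < 8 ✓
15 windows satisfy the condition.

15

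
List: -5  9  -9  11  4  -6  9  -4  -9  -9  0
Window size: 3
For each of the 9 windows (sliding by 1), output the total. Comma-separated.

-5, 11, 6, 9, 7, -1, -4, -22, -18

(-5, 9, -9) → sum -5
(9, -9, 11) → sum 11
(-9, 11, 4) → sum 6
(11, 4, -6) → sum 9
(4, -6, 9) → sum 7
(-6, 9, -4) → sum -1
(9, -4, -9) → sum -4
(-4, -9, -9) → sum -22
(-9, -9, 0) → sum -18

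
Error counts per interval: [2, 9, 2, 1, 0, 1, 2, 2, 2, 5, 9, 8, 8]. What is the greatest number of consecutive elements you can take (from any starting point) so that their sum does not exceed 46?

12

→ 2: sum 2, len 1
→ 9: sum 11, len 2
→ 2: sum 13, len 3
→ 1: sum 14, len 4
→ 0: sum 14, len 5
→ 1: sum 15, len 6
→ 2: sum 17, len 7
→ 2: sum 19, len 8
→ 2: sum 21, len 9
→ 5: sum 26, len 10
→ 9: sum 35, len 11
→ 8: sum 43, len 12
→ 8 (dropped 2, 9): sum 40, len 11
Longest length seen: 12.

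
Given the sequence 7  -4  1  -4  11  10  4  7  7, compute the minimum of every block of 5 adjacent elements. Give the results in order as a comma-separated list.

-4, -4, -4, -4, 4

7 -4 1 -4 11 → min -4
-4 1 -4 11 10 → min -4
1 -4 11 10 4 → min -4
-4 11 10 4 7 → min -4
11 10 4 7 7 → min 4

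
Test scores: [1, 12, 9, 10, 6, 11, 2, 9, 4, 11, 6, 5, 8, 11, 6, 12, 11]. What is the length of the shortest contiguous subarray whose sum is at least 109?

14

add 1: running sum 1 < 109
add 12: running sum 13 < 109
add 9: running sum 22 < 109
add 10: running sum 32 < 109
add 6: running sum 38 < 109
add 11: running sum 49 < 109
add 2: running sum 51 < 109
add 9: running sum 60 < 109
add 4: running sum 64 < 109
add 11: running sum 75 < 109
add 6: running sum 81 < 109
add 5: running sum 86 < 109
add 8: running sum 94 < 109
add 11: running sum 105 < 109
end 14: [12, 9, 10, 6, 11, 2, 9, 4, 11, 6, 5, 8, 11, 6] sum 110, len 14
end 15: [9, 10, 6, 11, 2, 9, 4, 11, 6, 5, 8, 11, 6, 12] sum 110, len 14
end 16: [10, 6, 11, 2, 9, 4, 11, 6, 5, 8, 11, 6, 12, 11] sum 112, len 14
Shortest qualifying length: 14.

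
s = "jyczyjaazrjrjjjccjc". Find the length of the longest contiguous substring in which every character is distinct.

5

add j: [j] len 1
add y: [j, y] len 2
add c: [j, y, c] len 3
add z: [j, y, c, z] len 4
add y (repeat y, move left end past it): [c, z, y] len 3
add j: [c, z, y, j] len 4
add a: [c, z, y, j, a] len 5
add a (repeat a, move left end past it): [a] len 1
add z: [a, z] len 2
add r: [a, z, r] len 3
add j: [a, z, r, j] len 4
add r (repeat r, move left end past it): [j, r] len 2
add j (repeat j, move left end past it): [r, j] len 2
add j (repeat j, move left end past it): [j] len 1
add j (repeat j, move left end past it): [j] len 1
add c: [j, c] len 2
add c (repeat c, move left end past it): [c] len 1
add j: [c, j] len 2
add c (repeat c, move left end past it): [j, c] len 2
Longest all-distinct length: 5.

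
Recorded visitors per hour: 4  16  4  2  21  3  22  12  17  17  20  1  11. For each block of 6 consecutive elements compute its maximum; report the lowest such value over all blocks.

Window maxs for each of the 8 positions:
[4, 16, 4, 2, 21, 3] → max 21
[16, 4, 2, 21, 3, 22] → max 22
[4, 2, 21, 3, 22, 12] → max 22
[2, 21, 3, 22, 12, 17] → max 22
[21, 3, 22, 12, 17, 17] → max 22
[3, 22, 12, 17, 17, 20] → max 22
[22, 12, 17, 17, 20, 1] → max 22
[12, 17, 17, 20, 1, 11] → max 20
Lowest of these is 20.

20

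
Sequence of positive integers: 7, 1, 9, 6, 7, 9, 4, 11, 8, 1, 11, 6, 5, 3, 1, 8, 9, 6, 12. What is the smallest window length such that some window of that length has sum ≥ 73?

11

add 7: running sum 7 < 73
add 1: running sum 8 < 73
add 9: running sum 17 < 73
add 6: running sum 23 < 73
add 7: running sum 30 < 73
add 9: running sum 39 < 73
add 4: running sum 43 < 73
add 11: running sum 54 < 73
add 8: running sum 62 < 73
add 1: running sum 63 < 73
add 11: shortest ending here [7, 1, 9, 6, 7, 9, 4, 11, 8, 1, 11] sum 74, len 11
add 6: shortest ending here [1, 9, 6, 7, 9, 4, 11, 8, 1, 11, 6] sum 73, len 11
add 5: shortest ending here [9, 6, 7, 9, 4, 11, 8, 1, 11, 6, 5] sum 77, len 11
add 3: shortest ending here [9, 6, 7, 9, 4, 11, 8, 1, 11, 6, 5, 3] sum 80, len 12
add 1: shortest ending here [9, 6, 7, 9, 4, 11, 8, 1, 11, 6, 5, 3, 1] sum 81, len 13
add 8: shortest ending here [7, 9, 4, 11, 8, 1, 11, 6, 5, 3, 1, 8] sum 74, len 12
add 9: shortest ending here [9, 4, 11, 8, 1, 11, 6, 5, 3, 1, 8, 9] sum 76, len 12
add 6: shortest ending here [4, 11, 8, 1, 11, 6, 5, 3, 1, 8, 9, 6] sum 73, len 12
add 12: shortest ending here [11, 8, 1, 11, 6, 5, 3, 1, 8, 9, 6, 12] sum 81, len 12
Shortest qualifying length: 11.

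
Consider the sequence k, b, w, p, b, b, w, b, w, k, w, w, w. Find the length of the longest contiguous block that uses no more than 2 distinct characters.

[k] 1 distinct, len 1
[k, b] 2 distinct, len 2
[b, w] 2 distinct, len 2
[w, p] 2 distinct, len 2
[p, b] 2 distinct, len 2
[p, b, b] 2 distinct, len 3
[b, b, w] 2 distinct, len 3
[b, b, w, b] 2 distinct, len 4
[b, b, w, b, w] 2 distinct, len 5
[w, k] 2 distinct, len 2
[w, k, w] 2 distinct, len 3
[w, k, w, w] 2 distinct, len 4
[w, k, w, w, w] 2 distinct, len 5
Longest length with ≤2 distinct: 5.

5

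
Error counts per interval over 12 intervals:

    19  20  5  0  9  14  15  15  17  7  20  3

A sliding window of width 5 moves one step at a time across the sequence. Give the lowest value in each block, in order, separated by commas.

0, 0, 0, 0, 9, 7, 7, 3

[19, 20, 5, 0, 9] → min 0
[20, 5, 0, 9, 14] → min 0
[5, 0, 9, 14, 15] → min 0
[0, 9, 14, 15, 15] → min 0
[9, 14, 15, 15, 17] → min 9
[14, 15, 15, 17, 7] → min 7
[15, 15, 17, 7, 20] → min 7
[15, 17, 7, 20, 3] → min 3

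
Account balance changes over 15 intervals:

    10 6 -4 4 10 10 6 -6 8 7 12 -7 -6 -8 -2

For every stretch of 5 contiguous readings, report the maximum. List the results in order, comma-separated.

(10, 6, -4, 4, 10) → max 10
(6, -4, 4, 10, 10) → max 10
(-4, 4, 10, 10, 6) → max 10
(4, 10, 10, 6, -6) → max 10
(10, 10, 6, -6, 8) → max 10
(10, 6, -6, 8, 7) → max 10
(6, -6, 8, 7, 12) → max 12
(-6, 8, 7, 12, -7) → max 12
(8, 7, 12, -7, -6) → max 12
(7, 12, -7, -6, -8) → max 12
(12, -7, -6, -8, -2) → max 12

10, 10, 10, 10, 10, 10, 12, 12, 12, 12, 12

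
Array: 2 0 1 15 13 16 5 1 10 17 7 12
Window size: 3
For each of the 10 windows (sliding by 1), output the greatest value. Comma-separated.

(2, 0, 1) → max 2
(0, 1, 15) → max 15
(1, 15, 13) → max 15
(15, 13, 16) → max 16
(13, 16, 5) → max 16
(16, 5, 1) → max 16
(5, 1, 10) → max 10
(1, 10, 17) → max 17
(10, 17, 7) → max 17
(17, 7, 12) → max 17

2, 15, 15, 16, 16, 16, 10, 17, 17, 17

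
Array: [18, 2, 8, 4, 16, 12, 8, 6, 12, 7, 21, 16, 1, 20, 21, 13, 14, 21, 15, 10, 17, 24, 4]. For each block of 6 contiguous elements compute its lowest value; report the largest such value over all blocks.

(18, 2, 8, 4, 16, 12) → min 2
(2, 8, 4, 16, 12, 8) → min 2
(8, 4, 16, 12, 8, 6) → min 4
(4, 16, 12, 8, 6, 12) → min 4
(16, 12, 8, 6, 12, 7) → min 6
(12, 8, 6, 12, 7, 21) → min 6
(8, 6, 12, 7, 21, 16) → min 6
(6, 12, 7, 21, 16, 1) → min 1
(12, 7, 21, 16, 1, 20) → min 1
(7, 21, 16, 1, 20, 21) → min 1
(21, 16, 1, 20, 21, 13) → min 1
(16, 1, 20, 21, 13, 14) → min 1
(1, 20, 21, 13, 14, 21) → min 1
(20, 21, 13, 14, 21, 15) → min 13
(21, 13, 14, 21, 15, 10) → min 10
(13, 14, 21, 15, 10, 17) → min 10
(14, 21, 15, 10, 17, 24) → min 10
(21, 15, 10, 17, 24, 4) → min 4
Largest of these is 13.

13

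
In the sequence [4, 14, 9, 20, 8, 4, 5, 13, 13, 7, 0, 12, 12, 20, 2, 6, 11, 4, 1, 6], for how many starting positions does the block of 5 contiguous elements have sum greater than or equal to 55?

[4, 14, 9, 20, 8] → sum 55  ≥ 55 ✓
[14, 9, 20, 8, 4] → sum 55  ≥ 55 ✓
[9, 20, 8, 4, 5] → sum 46
[20, 8, 4, 5, 13] → sum 50
[8, 4, 5, 13, 13] → sum 43
[4, 5, 13, 13, 7] → sum 42
[5, 13, 13, 7, 0] → sum 38
[13, 13, 7, 0, 12] → sum 45
[13, 7, 0, 12, 12] → sum 44
[7, 0, 12, 12, 20] → sum 51
[0, 12, 12, 20, 2] → sum 46
[12, 12, 20, 2, 6] → sum 52
[12, 20, 2, 6, 11] → sum 51
[20, 2, 6, 11, 4] → sum 43
[2, 6, 11, 4, 1] → sum 24
[6, 11, 4, 1, 6] → sum 28
2 windows satisfy the condition.

2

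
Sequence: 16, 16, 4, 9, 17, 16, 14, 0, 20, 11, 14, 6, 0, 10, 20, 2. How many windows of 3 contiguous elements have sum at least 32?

(16, 16, 4) → sum 36  ≥ 32 ✓
(16, 4, 9) → sum 29
(4, 9, 17) → sum 30
(9, 17, 16) → sum 42  ≥ 32 ✓
(17, 16, 14) → sum 47  ≥ 32 ✓
(16, 14, 0) → sum 30
(14, 0, 20) → sum 34  ≥ 32 ✓
(0, 20, 11) → sum 31
(20, 11, 14) → sum 45  ≥ 32 ✓
(11, 14, 6) → sum 31
(14, 6, 0) → sum 20
(6, 0, 10) → sum 16
(0, 10, 20) → sum 30
(10, 20, 2) → sum 32  ≥ 32 ✓
6 windows satisfy the condition.

6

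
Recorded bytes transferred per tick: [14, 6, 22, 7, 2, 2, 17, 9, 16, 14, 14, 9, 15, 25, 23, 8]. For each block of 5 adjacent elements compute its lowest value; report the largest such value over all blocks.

9

Window mins for each of the 12 positions:
[14, 6, 22, 7, 2] → min 2
[6, 22, 7, 2, 2] → min 2
[22, 7, 2, 2, 17] → min 2
[7, 2, 2, 17, 9] → min 2
[2, 2, 17, 9, 16] → min 2
[2, 17, 9, 16, 14] → min 2
[17, 9, 16, 14, 14] → min 9
[9, 16, 14, 14, 9] → min 9
[16, 14, 14, 9, 15] → min 9
[14, 14, 9, 15, 25] → min 9
[14, 9, 15, 25, 23] → min 9
[9, 15, 25, 23, 8] → min 8
Largest of these is 9.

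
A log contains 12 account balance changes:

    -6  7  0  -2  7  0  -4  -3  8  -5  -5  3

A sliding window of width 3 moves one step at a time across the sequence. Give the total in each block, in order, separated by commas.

1, 5, 5, 5, 3, -7, 1, 0, -2, -7

Sliding a size-3 window across the 12 values:
-6 7 0 → sum 1
7 0 -2 → sum 5
0 -2 7 → sum 5
-2 7 0 → sum 5
7 0 -4 → sum 3
0 -4 -3 → sum -7
-4 -3 8 → sum 1
-3 8 -5 → sum 0
8 -5 -5 → sum -2
-5 -5 3 → sum -7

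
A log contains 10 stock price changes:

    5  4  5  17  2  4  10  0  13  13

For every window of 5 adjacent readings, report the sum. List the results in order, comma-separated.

33, 32, 38, 33, 29, 40

Sliding a size-5 window across the 10 values:
[5, 4, 5, 17, 2] → sum 33
[4, 5, 17, 2, 4] → sum 32
[5, 17, 2, 4, 10] → sum 38
[17, 2, 4, 10, 0] → sum 33
[2, 4, 10, 0, 13] → sum 29
[4, 10, 0, 13, 13] → sum 40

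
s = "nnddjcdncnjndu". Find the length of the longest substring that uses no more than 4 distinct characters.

[n] 1 distinct, len 1
[n, n] 1 distinct, len 2
[n, n, d] 2 distinct, len 3
[n, n, d, d] 2 distinct, len 4
[n, n, d, d, j] 3 distinct, len 5
[n, n, d, d, j, c] 4 distinct, len 6
[n, n, d, d, j, c, d] 4 distinct, len 7
[n, n, d, d, j, c, d, n] 4 distinct, len 8
[n, n, d, d, j, c, d, n, c] 4 distinct, len 9
[n, n, d, d, j, c, d, n, c, n] 4 distinct, len 10
[n, n, d, d, j, c, d, n, c, n, j] 4 distinct, len 11
[n, n, d, d, j, c, d, n, c, n, j, n] 4 distinct, len 12
[n, n, d, d, j, c, d, n, c, n, j, n, d] 4 distinct, len 13
[n, j, n, d, u] 4 distinct, len 5
Longest length with ≤4 distinct: 13.

13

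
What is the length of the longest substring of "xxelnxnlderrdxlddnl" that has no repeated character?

[x] len 1
[x] len 1
[x, e] len 2
[x, e, l] len 3
[x, e, l, n] len 4
[e, l, n, x] len 4
[x, n] len 2
[x, n, l] len 3
[x, n, l, d] len 4
[x, n, l, d, e] len 5
[x, n, l, d, e, r] len 6
[r] len 1
[r, d] len 2
[r, d, x] len 3
[r, d, x, l] len 4
[x, l, d] len 3
[d] len 1
[d, n] len 2
[d, n, l] len 3
Longest all-distinct length: 6.

6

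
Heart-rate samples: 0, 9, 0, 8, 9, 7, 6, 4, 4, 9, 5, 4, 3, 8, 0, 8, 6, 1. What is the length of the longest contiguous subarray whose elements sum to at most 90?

[0] sum 0 len 1
[0, 9] sum 9 len 2
[0, 9, 0] sum 9 len 3
[0, 9, 0, 8] sum 17 len 4
[0, 9, 0, 8, 9] sum 26 len 5
[0, 9, 0, 8, 9, 7] sum 33 len 6
[0, 9, 0, 8, 9, 7, 6] sum 39 len 7
[0, 9, 0, 8, 9, 7, 6, 4] sum 43 len 8
[0, 9, 0, 8, 9, 7, 6, 4, 4] sum 47 len 9
[0, 9, 0, 8, 9, 7, 6, 4, 4, 9] sum 56 len 10
[0, 9, 0, 8, 9, 7, 6, 4, 4, 9, 5] sum 61 len 11
[0, 9, 0, 8, 9, 7, 6, 4, 4, 9, 5, 4] sum 65 len 12
[0, 9, 0, 8, 9, 7, 6, 4, 4, 9, 5, 4, 3] sum 68 len 13
[0, 9, 0, 8, 9, 7, 6, 4, 4, 9, 5, 4, 3, 8] sum 76 len 14
[0, 9, 0, 8, 9, 7, 6, 4, 4, 9, 5, 4, 3, 8, 0] sum 76 len 15
[0, 9, 0, 8, 9, 7, 6, 4, 4, 9, 5, 4, 3, 8, 0, 8] sum 84 len 16
[0, 9, 0, 8, 9, 7, 6, 4, 4, 9, 5, 4, 3, 8, 0, 8, 6] sum 90 len 17
[0, 8, 9, 7, 6, 4, 4, 9, 5, 4, 3, 8, 0, 8, 6, 1] sum 82 len 16
Longest length seen: 17.

17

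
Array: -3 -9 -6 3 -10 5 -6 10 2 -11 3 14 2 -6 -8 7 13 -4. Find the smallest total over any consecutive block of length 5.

-25

(-3, -9, -6, 3, -10) → sum -25
(-9, -6, 3, -10, 5) → sum -17
(-6, 3, -10, 5, -6) → sum -14
(3, -10, 5, -6, 10) → sum 2
(-10, 5, -6, 10, 2) → sum 1
(5, -6, 10, 2, -11) → sum 0
(-6, 10, 2, -11, 3) → sum -2
(10, 2, -11, 3, 14) → sum 18
(2, -11, 3, 14, 2) → sum 10
(-11, 3, 14, 2, -6) → sum 2
(3, 14, 2, -6, -8) → sum 5
(14, 2, -6, -8, 7) → sum 9
(2, -6, -8, 7, 13) → sum 8
(-6, -8, 7, 13, -4) → sum 2
Smallest of these is -25.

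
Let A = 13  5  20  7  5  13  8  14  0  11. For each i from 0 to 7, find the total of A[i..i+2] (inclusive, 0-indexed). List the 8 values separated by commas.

38, 32, 32, 25, 26, 35, 22, 25

(13, 5, 20) → sum 38
(5, 20, 7) → sum 32
(20, 7, 5) → sum 32
(7, 5, 13) → sum 25
(5, 13, 8) → sum 26
(13, 8, 14) → sum 35
(8, 14, 0) → sum 22
(14, 0, 11) → sum 25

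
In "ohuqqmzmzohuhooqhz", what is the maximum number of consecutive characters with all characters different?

add o: [o] len 1
add h: [o, h] len 2
add u: [o, h, u] len 3
add q: [o, h, u, q] len 4
add q (repeat q, move left end past it): [q] len 1
add m: [q, m] len 2
add z: [q, m, z] len 3
add m (repeat m, move left end past it): [z, m] len 2
add z (repeat z, move left end past it): [m, z] len 2
add o: [m, z, o] len 3
add h: [m, z, o, h] len 4
add u: [m, z, o, h, u] len 5
add h (repeat h, move left end past it): [u, h] len 2
add o: [u, h, o] len 3
add o (repeat o, move left end past it): [o] len 1
add q: [o, q] len 2
add h: [o, q, h] len 3
add z: [o, q, h, z] len 4
Longest all-distinct length: 5.

5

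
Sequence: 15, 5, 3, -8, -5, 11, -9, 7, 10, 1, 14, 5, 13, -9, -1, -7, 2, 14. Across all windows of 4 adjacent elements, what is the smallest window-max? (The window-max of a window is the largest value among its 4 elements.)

2

(15, 5, 3, -8) → max 15
(5, 3, -8, -5) → max 5
(3, -8, -5, 11) → max 11
(-8, -5, 11, -9) → max 11
(-5, 11, -9, 7) → max 11
(11, -9, 7, 10) → max 11
(-9, 7, 10, 1) → max 10
(7, 10, 1, 14) → max 14
(10, 1, 14, 5) → max 14
(1, 14, 5, 13) → max 14
(14, 5, 13, -9) → max 14
(5, 13, -9, -1) → max 13
(13, -9, -1, -7) → max 13
(-9, -1, -7, 2) → max 2
(-1, -7, 2, 14) → max 14
Smallest of these is 2.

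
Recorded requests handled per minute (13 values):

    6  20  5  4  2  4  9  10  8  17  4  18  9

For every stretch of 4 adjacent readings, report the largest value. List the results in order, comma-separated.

[6, 20, 5, 4] → max 20
[20, 5, 4, 2] → max 20
[5, 4, 2, 4] → max 5
[4, 2, 4, 9] → max 9
[2, 4, 9, 10] → max 10
[4, 9, 10, 8] → max 10
[9, 10, 8, 17] → max 17
[10, 8, 17, 4] → max 17
[8, 17, 4, 18] → max 18
[17, 4, 18, 9] → max 18

20, 20, 5, 9, 10, 10, 17, 17, 18, 18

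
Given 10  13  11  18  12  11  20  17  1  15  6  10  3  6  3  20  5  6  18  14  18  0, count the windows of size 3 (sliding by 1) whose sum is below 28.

(10, 13, 11) → sum 34
(13, 11, 18) → sum 42
(11, 18, 12) → sum 41
(18, 12, 11) → sum 41
(12, 11, 20) → sum 43
(11, 20, 17) → sum 48
(20, 17, 1) → sum 38
(17, 1, 15) → sum 33
(1, 15, 6) → sum 22  < 28 ✓
(15, 6, 10) → sum 31
(6, 10, 3) → sum 19  < 28 ✓
(10, 3, 6) → sum 19  < 28 ✓
(3, 6, 3) → sum 12  < 28 ✓
(6, 3, 20) → sum 29
(3, 20, 5) → sum 28
(20, 5, 6) → sum 31
(5, 6, 18) → sum 29
(6, 18, 14) → sum 38
(18, 14, 18) → sum 50
(14, 18, 0) → sum 32
4 windows satisfy the condition.

4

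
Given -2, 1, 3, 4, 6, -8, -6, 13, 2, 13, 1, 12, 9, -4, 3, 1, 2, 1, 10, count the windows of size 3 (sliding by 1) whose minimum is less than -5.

4

-2 1 3 → min -2
1 3 4 → min 1
3 4 6 → min 3
4 6 -8 → min -8  < -5 ✓
6 -8 -6 → min -8  < -5 ✓
-8 -6 13 → min -8  < -5 ✓
-6 13 2 → min -6  < -5 ✓
13 2 13 → min 2
2 13 1 → min 1
13 1 12 → min 1
1 12 9 → min 1
12 9 -4 → min -4
9 -4 3 → min -4
-4 3 1 → min -4
3 1 2 → min 1
1 2 1 → min 1
2 1 10 → min 1
4 windows satisfy the condition.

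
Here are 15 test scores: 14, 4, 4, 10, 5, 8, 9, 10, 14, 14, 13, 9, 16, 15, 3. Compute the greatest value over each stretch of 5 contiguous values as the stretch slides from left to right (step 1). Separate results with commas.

14, 10, 10, 10, 14, 14, 14, 14, 16, 16, 16

Sliding a size-5 window across the 15 values:
(14, 4, 4, 10, 5) → max 14
(4, 4, 10, 5, 8) → max 10
(4, 10, 5, 8, 9) → max 10
(10, 5, 8, 9, 10) → max 10
(5, 8, 9, 10, 14) → max 14
(8, 9, 10, 14, 14) → max 14
(9, 10, 14, 14, 13) → max 14
(10, 14, 14, 13, 9) → max 14
(14, 14, 13, 9, 16) → max 16
(14, 13, 9, 16, 15) → max 16
(13, 9, 16, 15, 3) → max 16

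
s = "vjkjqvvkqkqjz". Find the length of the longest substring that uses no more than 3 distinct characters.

Extend right; when distinct count exceeds 3, shrink from the left:
add v: window [v] (1 distinct), len 1
add j: window [v, j] (2 distinct), len 2
add k: window [v, j, k] (3 distinct), len 3
add j: window [v, j, k, j] (3 distinct), len 4
add q: window [j, k, j, q] (3 distinct), len 4
add v: window [j, q, v] (3 distinct), len 3
add v: window [j, q, v, v] (3 distinct), len 4
add k: window [q, v, v, k] (3 distinct), len 4
add q: window [q, v, v, k, q] (3 distinct), len 5
add k: window [q, v, v, k, q, k] (3 distinct), len 6
add q: window [q, v, v, k, q, k, q] (3 distinct), len 7
add j: window [k, q, k, q, j] (3 distinct), len 5
add z: window [q, j, z] (3 distinct), len 3
Longest length with ≤3 distinct: 7.

7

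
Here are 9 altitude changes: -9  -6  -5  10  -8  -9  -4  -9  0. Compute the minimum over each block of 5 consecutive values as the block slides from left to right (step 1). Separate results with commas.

-9, -9, -9, -9, -9

[-9, -6, -5, 10, -8] → min -9
[-6, -5, 10, -8, -9] → min -9
[-5, 10, -8, -9, -4] → min -9
[10, -8, -9, -4, -9] → min -9
[-8, -9, -4, -9, 0] → min -9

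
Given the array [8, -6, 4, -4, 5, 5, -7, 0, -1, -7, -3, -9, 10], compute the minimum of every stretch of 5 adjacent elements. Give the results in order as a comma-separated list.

-6, -6, -7, -7, -7, -7, -7, -9, -9

[8, -6, 4, -4, 5] → min -6
[-6, 4, -4, 5, 5] → min -6
[4, -4, 5, 5, -7] → min -7
[-4, 5, 5, -7, 0] → min -7
[5, 5, -7, 0, -1] → min -7
[5, -7, 0, -1, -7] → min -7
[-7, 0, -1, -7, -3] → min -7
[0, -1, -7, -3, -9] → min -9
[-1, -7, -3, -9, 10] → min -9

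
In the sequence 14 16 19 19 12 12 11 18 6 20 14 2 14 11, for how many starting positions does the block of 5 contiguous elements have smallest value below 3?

3

(14, 16, 19, 19, 12) → min 12
(16, 19, 19, 12, 12) → min 12
(19, 19, 12, 12, 11) → min 11
(19, 12, 12, 11, 18) → min 11
(12, 12, 11, 18, 6) → min 6
(12, 11, 18, 6, 20) → min 6
(11, 18, 6, 20, 14) → min 6
(18, 6, 20, 14, 2) → min 2  < 3 ✓
(6, 20, 14, 2, 14) → min 2  < 3 ✓
(20, 14, 2, 14, 11) → min 2  < 3 ✓
3 windows satisfy the condition.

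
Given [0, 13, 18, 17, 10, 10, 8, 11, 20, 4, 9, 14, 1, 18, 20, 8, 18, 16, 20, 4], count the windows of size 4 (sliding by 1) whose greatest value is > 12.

[0, 13, 18, 17] → max 18  > 12 ✓
[13, 18, 17, 10] → max 18  > 12 ✓
[18, 17, 10, 10] → max 18  > 12 ✓
[17, 10, 10, 8] → max 17  > 12 ✓
[10, 10, 8, 11] → max 11
[10, 8, 11, 20] → max 20  > 12 ✓
[8, 11, 20, 4] → max 20  > 12 ✓
[11, 20, 4, 9] → max 20  > 12 ✓
[20, 4, 9, 14] → max 20  > 12 ✓
[4, 9, 14, 1] → max 14  > 12 ✓
[9, 14, 1, 18] → max 18  > 12 ✓
[14, 1, 18, 20] → max 20  > 12 ✓
[1, 18, 20, 8] → max 20  > 12 ✓
[18, 20, 8, 18] → max 20  > 12 ✓
[20, 8, 18, 16] → max 20  > 12 ✓
[8, 18, 16, 20] → max 20  > 12 ✓
[18, 16, 20, 4] → max 20  > 12 ✓
16 windows satisfy the condition.

16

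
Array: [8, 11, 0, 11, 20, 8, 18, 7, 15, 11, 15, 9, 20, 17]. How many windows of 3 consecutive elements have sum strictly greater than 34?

8 11 0 → sum 19
11 0 11 → sum 22
0 11 20 → sum 31
11 20 8 → sum 39  > 34 ✓
20 8 18 → sum 46  > 34 ✓
8 18 7 → sum 33
18 7 15 → sum 40  > 34 ✓
7 15 11 → sum 33
15 11 15 → sum 41  > 34 ✓
11 15 9 → sum 35  > 34 ✓
15 9 20 → sum 44  > 34 ✓
9 20 17 → sum 46  > 34 ✓
7 windows satisfy the condition.

7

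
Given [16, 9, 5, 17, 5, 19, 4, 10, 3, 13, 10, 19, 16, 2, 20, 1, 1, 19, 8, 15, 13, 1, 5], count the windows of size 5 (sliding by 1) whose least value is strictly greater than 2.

(16, 9, 5, 17, 5) → min 5  > 2 ✓
(9, 5, 17, 5, 19) → min 5  > 2 ✓
(5, 17, 5, 19, 4) → min 4  > 2 ✓
(17, 5, 19, 4, 10) → min 4  > 2 ✓
(5, 19, 4, 10, 3) → min 3  > 2 ✓
(19, 4, 10, 3, 13) → min 3  > 2 ✓
(4, 10, 3, 13, 10) → min 3  > 2 ✓
(10, 3, 13, 10, 19) → min 3  > 2 ✓
(3, 13, 10, 19, 16) → min 3  > 2 ✓
(13, 10, 19, 16, 2) → min 2
(10, 19, 16, 2, 20) → min 2
(19, 16, 2, 20, 1) → min 1
(16, 2, 20, 1, 1) → min 1
(2, 20, 1, 1, 19) → min 1
(20, 1, 1, 19, 8) → min 1
(1, 1, 19, 8, 15) → min 1
(1, 19, 8, 15, 13) → min 1
(19, 8, 15, 13, 1) → min 1
(8, 15, 13, 1, 5) → min 1
9 windows satisfy the condition.

9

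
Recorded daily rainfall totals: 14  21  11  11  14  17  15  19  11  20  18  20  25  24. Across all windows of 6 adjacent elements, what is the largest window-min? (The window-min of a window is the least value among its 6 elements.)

11

[14, 21, 11, 11, 14, 17] → min 11
[21, 11, 11, 14, 17, 15] → min 11
[11, 11, 14, 17, 15, 19] → min 11
[11, 14, 17, 15, 19, 11] → min 11
[14, 17, 15, 19, 11, 20] → min 11
[17, 15, 19, 11, 20, 18] → min 11
[15, 19, 11, 20, 18, 20] → min 11
[19, 11, 20, 18, 20, 25] → min 11
[11, 20, 18, 20, 25, 24] → min 11
Largest of these is 11.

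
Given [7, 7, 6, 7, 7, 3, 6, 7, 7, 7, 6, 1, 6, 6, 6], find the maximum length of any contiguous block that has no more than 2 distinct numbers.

add 7: window [7] (1 distinct), len 1
add 7: window [7, 7] (1 distinct), len 2
add 6: window [7, 7, 6] (2 distinct), len 3
add 7: window [7, 7, 6, 7] (2 distinct), len 4
add 7: window [7, 7, 6, 7, 7] (2 distinct), len 5
add 3: window [7, 7, 3] (2 distinct), len 3
add 6: window [3, 6] (2 distinct), len 2
add 7: window [6, 7] (2 distinct), len 2
add 7: window [6, 7, 7] (2 distinct), len 3
add 7: window [6, 7, 7, 7] (2 distinct), len 4
add 6: window [6, 7, 7, 7, 6] (2 distinct), len 5
add 1: window [6, 1] (2 distinct), len 2
add 6: window [6, 1, 6] (2 distinct), len 3
add 6: window [6, 1, 6, 6] (2 distinct), len 4
add 6: window [6, 1, 6, 6, 6] (2 distinct), len 5
Longest length with ≤2 distinct: 5.

5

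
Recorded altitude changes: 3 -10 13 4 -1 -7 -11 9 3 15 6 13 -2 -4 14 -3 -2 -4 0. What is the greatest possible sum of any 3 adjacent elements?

3 -10 13 → sum 6
-10 13 4 → sum 7
13 4 -1 → sum 16
4 -1 -7 → sum -4
-1 -7 -11 → sum -19
-7 -11 9 → sum -9
-11 9 3 → sum 1
9 3 15 → sum 27
3 15 6 → sum 24
15 6 13 → sum 34
6 13 -2 → sum 17
13 -2 -4 → sum 7
-2 -4 14 → sum 8
-4 14 -3 → sum 7
14 -3 -2 → sum 9
-3 -2 -4 → sum -9
-2 -4 0 → sum -6
Greatest of these is 34.

34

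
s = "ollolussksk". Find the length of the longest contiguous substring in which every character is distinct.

4

add o: [o] len 1
add l: [o, l] len 2
add l (repeat l, move left end past it): [l] len 1
add o: [l, o] len 2
add l (repeat l, move left end past it): [o, l] len 2
add u: [o, l, u] len 3
add s: [o, l, u, s] len 4
add s (repeat s, move left end past it): [s] len 1
add k: [s, k] len 2
add s (repeat s, move left end past it): [k, s] len 2
add k (repeat k, move left end past it): [s, k] len 2
Longest all-distinct length: 4.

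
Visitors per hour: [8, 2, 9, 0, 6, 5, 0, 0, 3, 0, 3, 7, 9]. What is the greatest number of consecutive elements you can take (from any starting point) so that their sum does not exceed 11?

add 8: [8] sum 8, len 1
add 2: [8, 2] sum 10, len 2
add 9: [2, 9] sum 11, len 2
add 0: [2, 9, 0] sum 11, len 3
add 6: [0, 6] sum 6, len 2
add 5: [0, 6, 5] sum 11, len 3
add 0: [0, 6, 5, 0] sum 11, len 4
add 0: [0, 6, 5, 0, 0] sum 11, len 5
add 3: [5, 0, 0, 3] sum 8, len 4
add 0: [5, 0, 0, 3, 0] sum 8, len 5
add 3: [5, 0, 0, 3, 0, 3] sum 11, len 6
add 7: [0, 3, 7] sum 10, len 3
add 9: [9] sum 9, len 1
Longest length seen: 6.

6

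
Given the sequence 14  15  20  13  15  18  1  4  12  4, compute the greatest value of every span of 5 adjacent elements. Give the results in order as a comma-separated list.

20, 20, 20, 18, 18, 18

[14, 15, 20, 13, 15] → max 20
[15, 20, 13, 15, 18] → max 20
[20, 13, 15, 18, 1] → max 20
[13, 15, 18, 1, 4] → max 18
[15, 18, 1, 4, 12] → max 18
[18, 1, 4, 12, 4] → max 18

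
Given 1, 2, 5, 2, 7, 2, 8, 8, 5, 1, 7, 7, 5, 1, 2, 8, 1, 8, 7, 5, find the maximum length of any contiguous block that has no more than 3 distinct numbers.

6

add 1: window [1] (1 distinct), len 1
add 2: window [1, 2] (2 distinct), len 2
add 5: window [1, 2, 5] (3 distinct), len 3
add 2: window [1, 2, 5, 2] (3 distinct), len 4
add 7: window [2, 5, 2, 7] (3 distinct), len 4
add 2: window [2, 5, 2, 7, 2] (3 distinct), len 5
add 8: window [2, 7, 2, 8] (3 distinct), len 4
add 8: window [2, 7, 2, 8, 8] (3 distinct), len 5
add 5: window [2, 8, 8, 5] (3 distinct), len 4
add 1: window [8, 8, 5, 1] (3 distinct), len 4
add 7: window [5, 1, 7] (3 distinct), len 3
add 7: window [5, 1, 7, 7] (3 distinct), len 4
add 5: window [5, 1, 7, 7, 5] (3 distinct), len 5
add 1: window [5, 1, 7, 7, 5, 1] (3 distinct), len 6
add 2: window [5, 1, 2] (3 distinct), len 3
add 8: window [1, 2, 8] (3 distinct), len 3
add 1: window [1, 2, 8, 1] (3 distinct), len 4
add 8: window [1, 2, 8, 1, 8] (3 distinct), len 5
add 7: window [8, 1, 8, 7] (3 distinct), len 4
add 5: window [8, 7, 5] (3 distinct), len 3
Longest length with ≤3 distinct: 6.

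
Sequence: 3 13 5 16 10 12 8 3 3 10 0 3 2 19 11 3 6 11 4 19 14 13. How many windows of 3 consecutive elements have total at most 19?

[3, 13, 5] → sum 21
[13, 5, 16] → sum 34
[5, 16, 10] → sum 31
[16, 10, 12] → sum 38
[10, 12, 8] → sum 30
[12, 8, 3] → sum 23
[8, 3, 3] → sum 14  ≤ 19 ✓
[3, 3, 10] → sum 16  ≤ 19 ✓
[3, 10, 0] → sum 13  ≤ 19 ✓
[10, 0, 3] → sum 13  ≤ 19 ✓
[0, 3, 2] → sum 5  ≤ 19 ✓
[3, 2, 19] → sum 24
[2, 19, 11] → sum 32
[19, 11, 3] → sum 33
[11, 3, 6] → sum 20
[3, 6, 11] → sum 20
[6, 11, 4] → sum 21
[11, 4, 19] → sum 34
[4, 19, 14] → sum 37
[19, 14, 13] → sum 46
5 windows satisfy the condition.

5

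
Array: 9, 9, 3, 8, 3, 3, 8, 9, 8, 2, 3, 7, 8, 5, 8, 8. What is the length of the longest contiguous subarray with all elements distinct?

5

[9] len 1
[9] len 1
[9, 3] len 2
[9, 3, 8] len 3
[8, 3] len 2
[3] len 1
[3, 8] len 2
[3, 8, 9] len 3
[9, 8] len 2
[9, 8, 2] len 3
[9, 8, 2, 3] len 4
[9, 8, 2, 3, 7] len 5
[2, 3, 7, 8] len 4
[2, 3, 7, 8, 5] len 5
[5, 8] len 2
[8] len 1
Longest all-distinct length: 5.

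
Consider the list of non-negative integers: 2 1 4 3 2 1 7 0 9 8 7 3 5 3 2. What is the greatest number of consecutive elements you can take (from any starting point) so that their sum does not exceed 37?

10

add 2: [2] sum 2, len 1
add 1: [2, 1] sum 3, len 2
add 4: [2, 1, 4] sum 7, len 3
add 3: [2, 1, 4, 3] sum 10, len 4
add 2: [2, 1, 4, 3, 2] sum 12, len 5
add 1: [2, 1, 4, 3, 2, 1] sum 13, len 6
add 7: [2, 1, 4, 3, 2, 1, 7] sum 20, len 7
add 0: [2, 1, 4, 3, 2, 1, 7, 0] sum 20, len 8
add 9: [2, 1, 4, 3, 2, 1, 7, 0, 9] sum 29, len 9
add 8: [2, 1, 4, 3, 2, 1, 7, 0, 9, 8] sum 37, len 10
add 7: [3, 2, 1, 7, 0, 9, 8, 7] sum 37, len 8
add 3: [2, 1, 7, 0, 9, 8, 7, 3] sum 37, len 8
add 5: [0, 9, 8, 7, 3, 5] sum 32, len 6
add 3: [0, 9, 8, 7, 3, 5, 3] sum 35, len 7
add 2: [0, 9, 8, 7, 3, 5, 3, 2] sum 37, len 8
Longest length seen: 10.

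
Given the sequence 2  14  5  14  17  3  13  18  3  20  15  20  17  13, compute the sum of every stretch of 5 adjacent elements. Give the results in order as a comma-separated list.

2 14 5 14 17 → sum 52
14 5 14 17 3 → sum 53
5 14 17 3 13 → sum 52
14 17 3 13 18 → sum 65
17 3 13 18 3 → sum 54
3 13 18 3 20 → sum 57
13 18 3 20 15 → sum 69
18 3 20 15 20 → sum 76
3 20 15 20 17 → sum 75
20 15 20 17 13 → sum 85

52, 53, 52, 65, 54, 57, 69, 76, 75, 85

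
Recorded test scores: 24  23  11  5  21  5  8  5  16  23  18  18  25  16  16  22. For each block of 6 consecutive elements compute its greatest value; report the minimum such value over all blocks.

21

24 23 11 5 21 5 → max 24
23 11 5 21 5 8 → max 23
11 5 21 5 8 5 → max 21
5 21 5 8 5 16 → max 21
21 5 8 5 16 23 → max 23
5 8 5 16 23 18 → max 23
8 5 16 23 18 18 → max 23
5 16 23 18 18 25 → max 25
16 23 18 18 25 16 → max 25
23 18 18 25 16 16 → max 25
18 18 25 16 16 22 → max 25
Minimum of these is 21.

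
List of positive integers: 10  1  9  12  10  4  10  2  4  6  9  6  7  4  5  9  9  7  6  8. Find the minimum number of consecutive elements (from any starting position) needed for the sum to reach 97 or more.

Extend right; whenever the sum reaches 97, record the length and shrink from the left:
add 10: running sum 10 < 97
add 1: running sum 11 < 97
add 9: running sum 20 < 97
add 12: running sum 32 < 97
add 10: running sum 42 < 97
add 4: running sum 46 < 97
add 10: running sum 56 < 97
add 2: running sum 58 < 97
add 4: running sum 62 < 97
add 6: running sum 68 < 97
add 9: running sum 77 < 97
add 6: running sum 83 < 97
add 7: running sum 90 < 97
add 4: running sum 94 < 97
add 5: shortest ending here [10, 1, 9, 12, 10, 4, 10, 2, 4, 6, 9, 6, 7, 4, 5] sum 99, len 15
add 9: shortest ending here [9, 12, 10, 4, 10, 2, 4, 6, 9, 6, 7, 4, 5, 9] sum 97, len 14
add 9: shortest ending here [12, 10, 4, 10, 2, 4, 6, 9, 6, 7, 4, 5, 9, 9] sum 97, len 14
add 7: shortest ending here [12, 10, 4, 10, 2, 4, 6, 9, 6, 7, 4, 5, 9, 9, 7] sum 104, len 15
add 6: shortest ending here [10, 4, 10, 2, 4, 6, 9, 6, 7, 4, 5, 9, 9, 7, 6] sum 98, len 15
add 8: shortest ending here [10, 4, 10, 2, 4, 6, 9, 6, 7, 4, 5, 9, 9, 7, 6, 8] sum 106, len 16
Shortest qualifying length: 14.

14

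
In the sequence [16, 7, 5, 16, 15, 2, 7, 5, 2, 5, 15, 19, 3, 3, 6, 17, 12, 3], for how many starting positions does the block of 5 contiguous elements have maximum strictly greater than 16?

7

16 7 5 16 15 → max 16
7 5 16 15 2 → max 16
5 16 15 2 7 → max 16
16 15 2 7 5 → max 16
15 2 7 5 2 → max 15
2 7 5 2 5 → max 7
7 5 2 5 15 → max 15
5 2 5 15 19 → max 19  > 16 ✓
2 5 15 19 3 → max 19  > 16 ✓
5 15 19 3 3 → max 19  > 16 ✓
15 19 3 3 6 → max 19  > 16 ✓
19 3 3 6 17 → max 19  > 16 ✓
3 3 6 17 12 → max 17  > 16 ✓
3 6 17 12 3 → max 17  > 16 ✓
7 windows satisfy the condition.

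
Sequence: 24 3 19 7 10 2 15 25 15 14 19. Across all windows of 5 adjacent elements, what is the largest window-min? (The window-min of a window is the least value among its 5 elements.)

(24, 3, 19, 7, 10) → min 3
(3, 19, 7, 10, 2) → min 2
(19, 7, 10, 2, 15) → min 2
(7, 10, 2, 15, 25) → min 2
(10, 2, 15, 25, 15) → min 2
(2, 15, 25, 15, 14) → min 2
(15, 25, 15, 14, 19) → min 14
Largest of these is 14.

14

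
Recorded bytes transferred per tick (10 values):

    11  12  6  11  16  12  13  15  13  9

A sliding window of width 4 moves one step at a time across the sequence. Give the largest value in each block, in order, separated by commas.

11 12 6 11 → max 12
12 6 11 16 → max 16
6 11 16 12 → max 16
11 16 12 13 → max 16
16 12 13 15 → max 16
12 13 15 13 → max 15
13 15 13 9 → max 15

12, 16, 16, 16, 16, 15, 15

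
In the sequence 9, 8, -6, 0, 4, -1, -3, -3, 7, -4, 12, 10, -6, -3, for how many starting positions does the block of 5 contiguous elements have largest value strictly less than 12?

6

[9, 8, -6, 0, 4] → max 9  < 12 ✓
[8, -6, 0, 4, -1] → max 8  < 12 ✓
[-6, 0, 4, -1, -3] → max 4  < 12 ✓
[0, 4, -1, -3, -3] → max 4  < 12 ✓
[4, -1, -3, -3, 7] → max 7  < 12 ✓
[-1, -3, -3, 7, -4] → max 7  < 12 ✓
[-3, -3, 7, -4, 12] → max 12
[-3, 7, -4, 12, 10] → max 12
[7, -4, 12, 10, -6] → max 12
[-4, 12, 10, -6, -3] → max 12
6 windows satisfy the condition.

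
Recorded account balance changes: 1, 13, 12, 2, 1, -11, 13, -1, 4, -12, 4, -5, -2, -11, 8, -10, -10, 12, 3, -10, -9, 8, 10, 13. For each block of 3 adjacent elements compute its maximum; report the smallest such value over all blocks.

(1, 13, 12) → max 13
(13, 12, 2) → max 13
(12, 2, 1) → max 12
(2, 1, -11) → max 2
(1, -11, 13) → max 13
(-11, 13, -1) → max 13
(13, -1, 4) → max 13
(-1, 4, -12) → max 4
(4, -12, 4) → max 4
(-12, 4, -5) → max 4
(4, -5, -2) → max 4
(-5, -2, -11) → max -2
(-2, -11, 8) → max 8
(-11, 8, -10) → max 8
(8, -10, -10) → max 8
(-10, -10, 12) → max 12
(-10, 12, 3) → max 12
(12, 3, -10) → max 12
(3, -10, -9) → max 3
(-10, -9, 8) → max 8
(-9, 8, 10) → max 10
(8, 10, 13) → max 13
Smallest of these is -2.

-2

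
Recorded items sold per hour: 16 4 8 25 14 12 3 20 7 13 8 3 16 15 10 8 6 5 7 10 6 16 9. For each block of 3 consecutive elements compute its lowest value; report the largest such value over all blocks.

12

[16, 4, 8] → min 4
[4, 8, 25] → min 4
[8, 25, 14] → min 8
[25, 14, 12] → min 12
[14, 12, 3] → min 3
[12, 3, 20] → min 3
[3, 20, 7] → min 3
[20, 7, 13] → min 7
[7, 13, 8] → min 7
[13, 8, 3] → min 3
[8, 3, 16] → min 3
[3, 16, 15] → min 3
[16, 15, 10] → min 10
[15, 10, 8] → min 8
[10, 8, 6] → min 6
[8, 6, 5] → min 5
[6, 5, 7] → min 5
[5, 7, 10] → min 5
[7, 10, 6] → min 6
[10, 6, 16] → min 6
[6, 16, 9] → min 6
Largest of these is 12.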